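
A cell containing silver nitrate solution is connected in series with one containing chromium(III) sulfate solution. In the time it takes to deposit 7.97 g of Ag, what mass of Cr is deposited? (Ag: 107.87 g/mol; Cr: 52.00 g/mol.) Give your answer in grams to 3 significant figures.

1.28 g

n(Ag) = 7.97 / 107.87 = 0.07389 mol
Ag⁺ + e⁻ → Ag, so n(e⁻) = 0.07389 mol
The cells are in series, so the same charge (and hence the same n(e⁻) = 0.07389 mol) passes through both.
Cr³⁺ + 3e⁻ → Cr, so n(Cr) = 0.07389 / 3 = 0.02463 mol
m(Cr) = 0.02463 × 52.00 = 1.28 g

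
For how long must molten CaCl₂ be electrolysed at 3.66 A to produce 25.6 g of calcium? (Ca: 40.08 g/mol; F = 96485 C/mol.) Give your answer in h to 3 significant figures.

9.35 h

n(Ca) = 25.6 / 40.08 = 0.6387 mol
Ca²⁺ + 2e⁻ → Ca, so n(e⁻) = 2 × 0.6387 = 1.277 mol
Q = 1.277 × 96485 = 1.232×10^5 C
t = Q / I = 1.232×10^5 / 3.66 = 33660 s = 9.35 h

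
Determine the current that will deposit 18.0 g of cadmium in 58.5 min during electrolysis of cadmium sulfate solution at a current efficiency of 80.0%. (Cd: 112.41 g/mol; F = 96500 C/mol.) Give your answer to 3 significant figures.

n(Cd) = 18.0 / 112.41 = 0.1601 mol
Cd²⁺ + 2e⁻ → Cd, so n(e⁻) = 2 × 0.1601 = 0.3202 mol
Q = 0.3202 × 96500 / 0.800 = 38620 C
I = Q / t = 38620 / 3510 s = 11.0 A

11.0 A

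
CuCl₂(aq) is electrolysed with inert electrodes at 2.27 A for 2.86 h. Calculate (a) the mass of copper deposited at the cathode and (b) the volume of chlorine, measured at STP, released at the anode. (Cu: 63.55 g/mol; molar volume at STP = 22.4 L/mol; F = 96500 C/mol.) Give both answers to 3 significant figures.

Q = 2.27 × 10296 = 23370 C; n(e⁻) = 23370 / 96500 = 0.2422 mol
Cathode: Cu²⁺ + 2e⁻ → Cu → n(Cu) = 0.2422/2 = 0.1211 mol → 7.70 g
Anode: 2Cl⁻ → Cl₂ + 2e⁻ → n(Cl₂) = 0.2422/2 = 0.1211 mol → 2.71 L

7.70 g Cu; 2.71 L Cl₂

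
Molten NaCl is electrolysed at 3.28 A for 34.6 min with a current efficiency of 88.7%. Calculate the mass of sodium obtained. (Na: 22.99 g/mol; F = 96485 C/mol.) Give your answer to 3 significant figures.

1.44 g

Q = 3.28 × 2076 = 6809 C
n(e⁻) = 6809 / 96485 = 0.07057 mol
Na⁺ + e⁻ → Na, so theoretical m(Na) = 0.07057 × 22.99 = 1.622 g
Actual mass = 88.7% × 1.622 = 1.44 g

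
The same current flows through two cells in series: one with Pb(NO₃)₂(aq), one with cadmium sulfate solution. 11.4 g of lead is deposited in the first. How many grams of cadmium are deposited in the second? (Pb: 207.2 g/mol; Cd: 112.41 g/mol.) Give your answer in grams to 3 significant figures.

n(Pb) = 11.4 / 207.2 = 0.05502 mol
Pb²⁺ + 2e⁻ → Pb, so n(e⁻) = 2 × 0.05502 = 0.1100 mol
Same current for the same time ⇒ same n(e⁻) = 0.1100 mol in both cells.
Cd²⁺ + 2e⁻ → Cd, so n(Cd) = 0.1100 / 2 = 0.05500 mol
m(Cd) = 0.05500 × 112.41 = 6.18 g

6.18 g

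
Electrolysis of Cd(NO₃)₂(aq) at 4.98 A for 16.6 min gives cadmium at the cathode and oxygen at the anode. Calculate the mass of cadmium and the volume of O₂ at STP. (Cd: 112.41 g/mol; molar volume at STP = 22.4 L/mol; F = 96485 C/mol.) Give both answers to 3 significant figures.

Q = 4.98 × 996 = 4960 C; n(e⁻) = 4960 / 96485 = 0.05141 mol
Cathode: Cd²⁺ + 2e⁻ → Cd → n(Cd) = 0.05141/2 = 0.02571 mol → 2.89 g
Anode: 2H₂O → O₂ + 4H⁺ + 4e⁻ → n(O₂) = 0.05141/4 = 0.01285 mol → 0.288 L

2.89 g Cd; 0.288 L O₂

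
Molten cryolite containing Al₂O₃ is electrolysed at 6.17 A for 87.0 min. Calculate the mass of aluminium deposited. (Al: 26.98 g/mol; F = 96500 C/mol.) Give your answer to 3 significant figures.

3.00 g

Charge passed = 6.17 × 5220 = 32210 C
n(e⁻) = Q/F = 32210/96500 = 0.3338 mol
Al³⁺ + 3e⁻ → Al, so n(Al) = 0.3338 / 3 = 0.1113 mol
m = 0.1113 × 26.98 = 3.00 g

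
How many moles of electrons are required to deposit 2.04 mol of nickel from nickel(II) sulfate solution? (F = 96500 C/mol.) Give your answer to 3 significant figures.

4.08 mol

Ni²⁺ + 2e⁻ → Ni, so n(e⁻) = 2 × 2.04 = 4.080 mol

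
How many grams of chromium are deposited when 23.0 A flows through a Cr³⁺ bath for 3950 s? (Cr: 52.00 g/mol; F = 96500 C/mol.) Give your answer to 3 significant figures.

16.3 g

Charge passed = 23.0 × 3950 = 90850 C
Moles of electrons = 90850 / 96500 = 0.9415 mol
Cr³⁺ + 3e⁻ → Cr, so n(Cr) = 0.9415 / 3 = 0.3138 mol
m = 0.3138 × 52.00 = 16.3 g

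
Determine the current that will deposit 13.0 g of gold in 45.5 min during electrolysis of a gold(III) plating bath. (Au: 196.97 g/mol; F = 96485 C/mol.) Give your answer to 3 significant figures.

n(Au) = 13.0 / 196.97 = 0.06600 mol
Au³⁺ + 3e⁻ → Au, so n(e⁻) = 3 × 0.06600 = 0.1980 mol
Q = 0.1980 × 96485 = 19100 C
I = Q / t = 19100 / 2730 s = 7.00 A

7.00 A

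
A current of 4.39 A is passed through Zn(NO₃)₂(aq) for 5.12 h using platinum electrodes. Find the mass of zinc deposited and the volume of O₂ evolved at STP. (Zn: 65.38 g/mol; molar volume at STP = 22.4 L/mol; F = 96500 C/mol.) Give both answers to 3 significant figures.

27.4 g Zn; 4.70 L O₂

Q = 4.39 × 18432 = 80920 C; n(e⁻) = 80920 / 96500 = 0.8385 mol
Cathode: Zn²⁺ + 2e⁻ → Zn → n(Zn) = 0.8385/2 = 0.4193 mol → 27.4 g
Anode: 2H₂O → O₂ + 4H⁺ + 4e⁻ → n(O₂) = 0.8385/4 = 0.2096 mol → 4.70 L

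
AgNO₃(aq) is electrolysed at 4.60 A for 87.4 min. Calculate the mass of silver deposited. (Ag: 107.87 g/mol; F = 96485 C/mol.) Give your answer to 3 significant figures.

Q = 4.60 A × 5244 s = 24120 C
n(e⁻) = Q/F = 24120/96485 = 0.2500 mol
Ag⁺ + e⁻ → Ag, so n(Ag) = 0.2500 mol
m = 0.2500 × 107.87 = 27.0 g

27.0 g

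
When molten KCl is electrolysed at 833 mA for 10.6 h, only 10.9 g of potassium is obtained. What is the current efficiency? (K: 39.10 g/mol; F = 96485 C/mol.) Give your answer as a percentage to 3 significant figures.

Q = 0.833 × 38160 = 31790 C
n(e⁻) = 31790 / 96485 = 0.3295 mol
K⁺ + e⁻ → K, so theoretical n(K) = 0.3295 mol → 12.88 g
Efficiency = 10.9 / 12.88 = 0.8463 = 84.6%

84.6%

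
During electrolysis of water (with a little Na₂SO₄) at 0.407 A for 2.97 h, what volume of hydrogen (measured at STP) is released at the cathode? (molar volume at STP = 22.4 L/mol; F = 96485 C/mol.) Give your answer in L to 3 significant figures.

Q = It = 0.407 × 10692 = 4352 C
n(e⁻) = Q/F = 4352/96485 = 0.04511 mol
2H⁺ + 2e⁻ → H₂, so n(H₂) = 0.04511 / 2 = 0.02256 mol
V = 0.02256 × 22.4 = 0.5053 L

0.505 L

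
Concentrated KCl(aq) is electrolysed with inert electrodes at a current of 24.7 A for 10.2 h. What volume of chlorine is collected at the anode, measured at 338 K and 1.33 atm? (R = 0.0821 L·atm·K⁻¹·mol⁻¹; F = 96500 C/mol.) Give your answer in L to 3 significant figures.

98.1 L

Q = It = 24.7 × 36720 = 9.070×10^5 C
Moles of electrons = 9.070×10^5 / 96500 = 9.399 mol
2Cl⁻ → Cl₂ + 2e⁻, so n(Cl₂) = 9.399 / 2 = 4.700 mol
V = nRT/P = 4.700 × 0.0821 × 338 / 1.33 = 98.06 L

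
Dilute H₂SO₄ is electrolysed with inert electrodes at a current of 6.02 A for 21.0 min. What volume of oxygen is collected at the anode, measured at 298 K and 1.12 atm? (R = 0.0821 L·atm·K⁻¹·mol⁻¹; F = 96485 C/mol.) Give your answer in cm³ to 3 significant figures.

429 cm³

Charge passed = 6.02 × 1260 = 7585 C
n(e⁻) = 7585 / 96485 = 0.07861 mol
2H₂O → O₂ + 4H⁺ + 4e⁻, so n(O₂) = 0.07861 / 4 = 0.01965 mol
V = nRT/P = 0.01965 × 0.0821 × 298 / 1.12 = 0.4292 L
= 429 cm³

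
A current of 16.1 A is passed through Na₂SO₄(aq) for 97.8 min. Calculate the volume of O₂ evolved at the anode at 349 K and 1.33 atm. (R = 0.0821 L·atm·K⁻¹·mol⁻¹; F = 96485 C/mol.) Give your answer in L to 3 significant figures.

5.27 L

Q = 16.1 A × 5868 s = 94470 C
n(e⁻) = 94470 / 96485 = 0.9791 mol
2H₂O → O₂ + 4H⁺ + 4e⁻, so n(O₂) = 0.9791 / 4 = 0.2448 mol
V = nRT/P = 0.2448 × 0.0821 × 349 / 1.33 = 5.274 L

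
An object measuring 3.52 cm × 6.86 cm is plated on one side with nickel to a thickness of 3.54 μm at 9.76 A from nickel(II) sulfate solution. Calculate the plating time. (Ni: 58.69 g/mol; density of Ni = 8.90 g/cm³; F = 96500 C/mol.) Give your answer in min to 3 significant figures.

0.427 min

Plated area = 3.52 × 6.86 = 24.15 cm²
Volume = 24.15 × 3.54×10⁻⁴ cm = 0.008549 cm³
m(Ni) = 0.008549 × 8.90 = 0.07609 g
n(Ni) = 0.07609 / 58.69 = 0.001296 mol; n(e⁻) = 2 × 0.001296 = 0.002592 mol
Q = 0.002592 × 96500 = 250.1 C
t = 250.1 / 9.76 = 25.63 s = 0.427 min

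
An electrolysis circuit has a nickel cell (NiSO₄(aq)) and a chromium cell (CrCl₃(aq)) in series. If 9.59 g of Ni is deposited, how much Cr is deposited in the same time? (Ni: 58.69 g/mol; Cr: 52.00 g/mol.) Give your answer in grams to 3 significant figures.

5.66 g

n(Ni) = 9.59 / 58.69 = 0.1634 mol
Ni²⁺ + 2e⁻ → Ni, so n(e⁻) = 2 × 0.1634 = 0.3268 mol
Since the cells are in series, n(e⁻) in the Cr cell is also 0.3268 mol.
Cr³⁺ + 3e⁻ → Cr, so n(Cr) = 0.3268 / 3 = 0.1089 mol
m(Cr) = 0.1089 × 52.00 = 5.66 g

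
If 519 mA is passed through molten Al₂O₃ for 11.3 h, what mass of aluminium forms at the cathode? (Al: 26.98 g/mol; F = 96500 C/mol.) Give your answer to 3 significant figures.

1.97 g

Charge passed = 0.519 × 40680 = 21110 C
n(e⁻) = 21110 / 96500 = 0.2188 mol
Al³⁺ + 3e⁻ → Al, so n(Al) = 0.2188 / 3 = 0.07293 mol
m = 0.07293 × 26.98 = 1.97 g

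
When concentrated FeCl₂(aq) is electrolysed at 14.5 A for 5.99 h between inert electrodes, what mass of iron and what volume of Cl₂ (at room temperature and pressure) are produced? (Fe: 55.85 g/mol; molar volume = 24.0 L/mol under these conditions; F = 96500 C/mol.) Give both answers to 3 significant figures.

Q = 14.5 × 21564 = 3.127×10^5 C; n(e⁻) = 3.127×10^5 / 96500 = 3.240 mol
Cathode: Fe²⁺ + 2e⁻ → Fe → n(Fe) = 3.240/2 = 1.620 mol → 90.5 g
Anode: 2Cl⁻ → Cl₂ + 2e⁻ → n(Cl₂) = 3.240/2 = 1.620 mol → 38.9 L

90.5 g Fe; 38.9 L Cl₂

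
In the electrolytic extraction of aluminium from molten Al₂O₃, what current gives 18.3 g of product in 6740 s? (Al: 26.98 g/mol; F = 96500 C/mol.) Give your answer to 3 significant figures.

29.1 A

n(Al) = 18.3 / 26.98 = 0.6783 mol
Al³⁺ + 3e⁻ → Al, so n(e⁻) = 3 × 0.6783 = 2.035 mol
Q = 2.035 × 96500 = 1.964×10^5 C
I = Q / t = 1.964×10^5 / 6740 s = 29.1 A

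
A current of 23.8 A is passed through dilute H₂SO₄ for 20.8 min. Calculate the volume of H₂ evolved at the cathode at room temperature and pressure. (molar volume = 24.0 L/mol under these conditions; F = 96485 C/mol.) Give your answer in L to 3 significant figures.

Q = It = 23.8 × 1248 = 29700 C
n(e⁻) = 29700 / 96485 = 0.3078 mol
2H⁺ + 2e⁻ → H₂, so n(H₂) = 0.3078 / 2 = 0.1539 mol
V = 0.1539 × 24.0 = 3.694 L

3.69 L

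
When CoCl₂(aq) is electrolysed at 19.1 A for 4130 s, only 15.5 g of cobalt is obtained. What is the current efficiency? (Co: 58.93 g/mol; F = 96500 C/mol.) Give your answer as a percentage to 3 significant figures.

64.4%

Q = 19.1 × 4130 = 78880 C
n(e⁻) = 78880 / 96500 = 0.8174 mol
Co²⁺ + 2e⁻ → Co, so theoretical n(Co) = 0.4087 mol → 24.08 g
Efficiency = 15.5 / 24.08 = 0.6437 = 64.4%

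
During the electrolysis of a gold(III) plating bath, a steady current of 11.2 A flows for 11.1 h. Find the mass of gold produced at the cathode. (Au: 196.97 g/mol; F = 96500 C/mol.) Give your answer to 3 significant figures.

305 g

Q = It = 11.2 × 39960 = 4.476×10^5 C
n(e⁻) = Q/F = 4.476×10^5/96500 = 4.638 mol
Au³⁺ + 3e⁻ → Au, so n(Au) = 4.638 / 3 = 1.546 mol
m = 1.546 × 196.97 = 305 g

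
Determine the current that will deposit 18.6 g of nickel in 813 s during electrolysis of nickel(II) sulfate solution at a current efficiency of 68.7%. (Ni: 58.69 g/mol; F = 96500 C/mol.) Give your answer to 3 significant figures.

110 A

n(Ni) = 18.6 / 58.69 = 0.3169 mol
Ni²⁺ + 2e⁻ → Ni, so n(e⁻) = 2 × 0.3169 = 0.6338 mol
Q = 0.6338 × 96500 / 0.687 = 89030 C
I = Q / t = 89030 / 813 s = 110 A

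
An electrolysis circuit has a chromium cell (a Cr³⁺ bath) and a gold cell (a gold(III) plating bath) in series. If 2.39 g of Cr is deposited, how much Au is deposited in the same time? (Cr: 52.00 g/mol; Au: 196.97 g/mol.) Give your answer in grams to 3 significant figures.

n(Cr) = 2.39 / 52.00 = 0.04596 mol
Cr³⁺ + 3e⁻ → Cr, so n(e⁻) = 3 × 0.04596 = 0.1379 mol
Since the cells are in series, n(e⁻) in the Au cell is also 0.1379 mol.
Au³⁺ + 3e⁻ → Au, so n(Au) = 0.1379 / 3 = 0.04597 mol
m(Au) = 0.04597 × 196.97 = 9.05 g

9.05 g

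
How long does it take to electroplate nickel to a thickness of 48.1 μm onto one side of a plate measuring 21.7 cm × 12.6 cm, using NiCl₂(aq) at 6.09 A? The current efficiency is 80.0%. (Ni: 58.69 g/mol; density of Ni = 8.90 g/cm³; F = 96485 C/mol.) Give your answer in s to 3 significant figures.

Plated area = 21.7 × 12.6 = 273.4 cm²
Volume = 273.4 × 48.1×10⁻⁴ cm = 1.315 cm³
m(Ni) = 1.315 × 8.90 = 11.70 g
n(Ni) = 11.70 / 58.69 = 0.1994 mol; n(e⁻) = 2 × 0.1994 = 0.3988 mol
Q = 0.3988 × 96485 / 0.800 = 48100 C
t = 48100 / 6.09 = 7898 s

7900 s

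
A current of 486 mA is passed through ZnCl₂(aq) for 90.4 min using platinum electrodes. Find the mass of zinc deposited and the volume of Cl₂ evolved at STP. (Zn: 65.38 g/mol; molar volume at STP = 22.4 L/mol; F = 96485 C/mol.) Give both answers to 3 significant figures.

Q = 0.486 × 5424 = 2636 C; n(e⁻) = 2636 / 96485 = 0.02732 mol
Cathode: Zn²⁺ + 2e⁻ → Zn → n(Zn) = 0.02732/2 = 0.01366 mol → 0.893 g
Anode: 2Cl⁻ → Cl₂ + 2e⁻ → n(Cl₂) = 0.02732/2 = 0.01366 mol → 0.306 L

0.893 g Zn; 0.306 L Cl₂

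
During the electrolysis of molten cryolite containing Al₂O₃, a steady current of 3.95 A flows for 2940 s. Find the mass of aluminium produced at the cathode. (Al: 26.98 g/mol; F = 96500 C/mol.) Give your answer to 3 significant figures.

1.08 g

Q = 3.95 A × 2940 s = 11610 C
n(e⁻) = 11610 / 96500 = 0.1203 mol
Al³⁺ + 3e⁻ → Al, so n(Al) = 0.1203 / 3 = 0.04010 mol
m = 0.04010 × 26.98 = 1.08 g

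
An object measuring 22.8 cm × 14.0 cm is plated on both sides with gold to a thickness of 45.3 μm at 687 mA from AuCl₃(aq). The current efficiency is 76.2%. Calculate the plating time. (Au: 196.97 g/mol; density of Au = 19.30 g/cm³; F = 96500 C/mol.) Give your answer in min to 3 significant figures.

Plated area = 2 × 22.8 × 14.0 = 638.4 cm²
Volume = 638.4 × 45.3×10⁻⁴ cm = 2.892 cm³
m(Au) = 2.892 × 19.30 = 55.82 g
n(Au) = 55.82 / 196.97 = 0.2834 mol; n(e⁻) = 3 × 0.2834 = 0.8502 mol
Q = 0.8502 × 96500 / 0.762 = 1.077×10^5 C
t = 1.077×10^5 / 0.687 = 1.568×10^5 s = 2610 min

2610 min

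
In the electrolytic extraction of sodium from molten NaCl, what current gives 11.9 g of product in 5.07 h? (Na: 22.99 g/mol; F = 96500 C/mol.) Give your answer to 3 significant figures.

n(Na) = 11.9 / 22.99 = 0.5176 mol
Na⁺ + e⁻ → Na, so n(e⁻) = 0.5176 mol
Q = 0.5176 × 96500 = 49950 C
I = Q / t = 49950 / 18252 s = 2.74 A

2.74 A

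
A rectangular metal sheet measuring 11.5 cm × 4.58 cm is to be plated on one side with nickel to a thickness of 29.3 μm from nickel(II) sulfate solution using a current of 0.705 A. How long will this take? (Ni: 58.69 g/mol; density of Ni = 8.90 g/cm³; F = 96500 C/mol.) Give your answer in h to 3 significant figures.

Plated area = 11.5 × 4.58 = 52.67 cm²
Volume = 52.67 × 29.3×10⁻⁴ cm = 0.1543 cm³
m(Ni) = 0.1543 × 8.90 = 1.373 g
n(Ni) = 1.373 / 58.69 = 0.02339 mol; n(e⁻) = 2 × 0.02339 = 0.04678 mol
Q = 0.04678 × 96500 = 4514 C
t = 4514 / 0.705 = 6403 s = 1.78 h

1.78 h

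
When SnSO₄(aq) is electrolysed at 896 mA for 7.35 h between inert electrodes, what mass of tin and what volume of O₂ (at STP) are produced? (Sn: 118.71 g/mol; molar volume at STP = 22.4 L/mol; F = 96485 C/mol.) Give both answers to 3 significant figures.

Q = 0.896 × 26460 = 23710 C; n(e⁻) = 23710 / 96485 = 0.2457 mol
Cathode: Sn²⁺ + 2e⁻ → Sn → n(Sn) = 0.2457/2 = 0.1229 mol → 14.6 g
Anode: 2H₂O → O₂ + 4H⁺ + 4e⁻ → n(O₂) = 0.2457/4 = 0.06143 mol → 1.38 L

14.6 g Sn; 1.38 L O₂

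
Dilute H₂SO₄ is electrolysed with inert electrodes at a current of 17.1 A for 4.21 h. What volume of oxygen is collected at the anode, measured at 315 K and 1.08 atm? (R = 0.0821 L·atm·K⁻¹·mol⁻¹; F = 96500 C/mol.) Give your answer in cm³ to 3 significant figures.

Charge passed = 17.1 × 15156 = 2.592×10^5 C
n(e⁻) = 2.592×10^5 / 96500 = 2.686 mol
2H₂O → O₂ + 4H⁺ + 4e⁻, so n(O₂) = 2.686 / 4 = 0.6715 mol
V = nRT/P = 0.6715 × 0.0821 × 315 / 1.08 = 16.08 L
= 16100 cm³

16100 cm³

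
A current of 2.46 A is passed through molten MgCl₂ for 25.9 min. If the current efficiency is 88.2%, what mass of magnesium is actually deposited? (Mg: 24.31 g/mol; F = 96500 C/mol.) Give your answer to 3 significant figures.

Q = 2.46 × 1554 = 3823 C
n(e⁻) = 3823 / 96500 = 0.03962 mol
Mg²⁺ + 2e⁻ → Mg, so theoretical m(Mg) = 0.01981 × 24.31 = 0.4816 g
Actual mass = 88.2% × 0.4816 = 0.425 g

0.425 g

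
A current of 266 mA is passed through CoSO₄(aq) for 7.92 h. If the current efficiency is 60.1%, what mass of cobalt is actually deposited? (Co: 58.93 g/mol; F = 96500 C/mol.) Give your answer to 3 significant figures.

Q = 0.266 × 28512 = 7584 C
n(e⁻) = 7584 / 96500 = 0.07859 mol
Co²⁺ + 2e⁻ → Co, so theoretical m(Co) = 0.03930 × 58.93 = 2.316 g
Actual mass = 60.1% × 2.316 = 1.39 g

1.39 g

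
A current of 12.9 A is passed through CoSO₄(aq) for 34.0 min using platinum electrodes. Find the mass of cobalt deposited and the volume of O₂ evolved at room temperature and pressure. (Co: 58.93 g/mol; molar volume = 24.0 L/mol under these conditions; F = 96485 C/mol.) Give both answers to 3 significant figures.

Q = 12.9 × 2040 = 26320 C; n(e⁻) = 26320 / 96485 = 0.2728 mol
Cathode: Co²⁺ + 2e⁻ → Co → n(Co) = 0.2728/2 = 0.1364 mol → 8.04 g
Anode: 2H₂O → O₂ + 4H⁺ + 4e⁻ → n(O₂) = 0.2728/4 = 0.06820 mol → 1.64 L

8.04 g Co; 1.64 L O₂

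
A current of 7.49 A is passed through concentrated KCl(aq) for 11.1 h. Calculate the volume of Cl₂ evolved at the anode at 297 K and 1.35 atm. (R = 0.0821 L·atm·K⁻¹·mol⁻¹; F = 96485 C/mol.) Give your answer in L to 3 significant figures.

28.0 L

Q = 7.49 A × 39960 s = 2.993×10^5 C
n(e⁻) = Q/F = 2.993×10^5/96485 = 3.102 mol
2Cl⁻ → Cl₂ + 2e⁻, so n(Cl₂) = 3.102 / 2 = 1.551 mol
V = nRT/P = 1.551 × 0.0821 × 297 / 1.35 = 28.01 L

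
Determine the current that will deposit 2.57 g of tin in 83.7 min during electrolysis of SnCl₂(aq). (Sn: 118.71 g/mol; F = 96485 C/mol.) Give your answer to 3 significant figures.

0.832 A

n(Sn) = 2.57 / 118.71 = 0.02165 mol
Sn²⁺ + 2e⁻ → Sn, so n(e⁻) = 2 × 0.02165 = 0.04330 mol
Q = 0.04330 × 96485 = 4178 C
I = Q / t = 4178 / 5022 s = 0.832 A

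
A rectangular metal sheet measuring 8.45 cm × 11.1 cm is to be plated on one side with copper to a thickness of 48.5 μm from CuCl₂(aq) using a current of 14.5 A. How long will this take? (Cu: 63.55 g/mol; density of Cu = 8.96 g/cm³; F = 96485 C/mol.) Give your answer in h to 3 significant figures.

Plated area = 8.45 × 11.1 = 93.80 cm²
Volume = 93.80 × 48.5×10⁻⁴ cm = 0.4549 cm³
m(Cu) = 0.4549 × 8.96 = 4.076 g
n(Cu) = 4.076 / 63.55 = 0.06414 mol; n(e⁻) = 2 × 0.06414 = 0.1283 mol
Q = 0.1283 × 96485 = 12380 C
t = 12380 / 14.5 = 853.8 s = 0.237 h

0.237 h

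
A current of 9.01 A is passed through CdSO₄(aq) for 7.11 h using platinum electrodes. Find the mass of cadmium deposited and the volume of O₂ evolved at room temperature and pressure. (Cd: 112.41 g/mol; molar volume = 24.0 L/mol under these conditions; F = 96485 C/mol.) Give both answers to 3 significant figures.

Q = 9.01 × 25596 = 2.306×10^5 C; n(e⁻) = 2.306×10^5 / 96485 = 2.390 mol
Cathode: Cd²⁺ + 2e⁻ → Cd → n(Cd) = 2.390/2 = 1.195 mol → 134 g
Anode: 2H₂O → O₂ + 4H⁺ + 4e⁻ → n(O₂) = 2.390/4 = 0.5975 mol → 14.3 L

134 g Cd; 14.3 L O₂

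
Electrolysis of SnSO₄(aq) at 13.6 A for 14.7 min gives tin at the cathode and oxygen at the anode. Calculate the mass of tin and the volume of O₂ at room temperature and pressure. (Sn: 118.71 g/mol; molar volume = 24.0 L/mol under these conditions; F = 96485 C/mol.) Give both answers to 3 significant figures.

7.38 g Sn; 0.746 L O₂

Q = 13.6 × 882 = 12000 C; n(e⁻) = 12000 / 96485 = 0.1244 mol
Cathode: Sn²⁺ + 2e⁻ → Sn → n(Sn) = 0.1244/2 = 0.06220 mol → 7.38 g
Anode: 2H₂O → O₂ + 4H⁺ + 4e⁻ → n(O₂) = 0.1244/4 = 0.03110 mol → 0.746 L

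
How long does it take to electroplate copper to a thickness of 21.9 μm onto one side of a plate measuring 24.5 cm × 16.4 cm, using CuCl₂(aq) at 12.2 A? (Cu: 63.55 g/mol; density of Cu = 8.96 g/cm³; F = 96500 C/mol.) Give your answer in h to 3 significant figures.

Plated area = 24.5 × 16.4 = 401.8 cm²
Volume = 401.8 × 21.9×10⁻⁴ cm = 0.8799 cm³
m(Cu) = 0.8799 × 8.96 = 7.884 g
n(Cu) = 7.884 / 63.55 = 0.1241 mol; n(e⁻) = 2 × 0.1241 = 0.2482 mol
Q = 0.2482 × 96500 = 23950 C
t = 23950 / 12.2 = 1963 s = 0.545 h

0.545 h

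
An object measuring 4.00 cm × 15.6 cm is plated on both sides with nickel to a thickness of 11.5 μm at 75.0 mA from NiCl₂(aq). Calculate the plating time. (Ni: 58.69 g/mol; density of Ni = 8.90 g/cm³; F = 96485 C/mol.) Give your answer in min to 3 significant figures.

933 min

Plated area = 2 × 4.00 × 15.6 = 124.8 cm²
Volume = 124.8 × 11.5×10⁻⁴ cm = 0.1435 cm³
m(Ni) = 0.1435 × 8.90 = 1.277 g
n(Ni) = 1.277 / 58.69 = 0.02176 mol; n(e⁻) = 2 × 0.02176 = 0.04352 mol
Q = 0.04352 × 96485 = 4199 C
t = 4199 / 0.0750 = 55990 s = 933 min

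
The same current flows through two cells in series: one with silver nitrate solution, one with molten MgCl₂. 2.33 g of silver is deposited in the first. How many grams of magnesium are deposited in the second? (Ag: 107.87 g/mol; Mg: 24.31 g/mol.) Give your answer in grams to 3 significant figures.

0.263 g

n(Ag) = 2.33 / 107.87 = 0.02160 mol
Ag⁺ + e⁻ → Ag, so n(e⁻) = 0.02160 mol
Since the cells are in series, n(e⁻) in the Mg cell is also 0.02160 mol.
Mg²⁺ + 2e⁻ → Mg, so n(Mg) = 0.02160 / 2 = 0.01080 mol
m(Mg) = 0.01080 × 24.31 = 0.263 g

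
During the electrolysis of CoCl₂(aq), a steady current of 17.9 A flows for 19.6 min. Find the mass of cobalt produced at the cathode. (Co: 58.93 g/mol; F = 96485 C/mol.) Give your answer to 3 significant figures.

6.43 g

Charge passed = 17.9 × 1176 = 21050 C
n(e⁻) = Q/F = 21050/96485 = 0.2182 mol
Co²⁺ + 2e⁻ → Co, so n(Co) = 0.2182 / 2 = 0.1091 mol
m = 0.1091 × 58.93 = 6.43 g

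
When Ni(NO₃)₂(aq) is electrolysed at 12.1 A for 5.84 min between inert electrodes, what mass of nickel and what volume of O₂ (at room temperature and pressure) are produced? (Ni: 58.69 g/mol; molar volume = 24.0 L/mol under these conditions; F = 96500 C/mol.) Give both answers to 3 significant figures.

1.29 g Ni; 0.264 L O₂

Q = 12.1 × 350.4 = 4240 C; n(e⁻) = 4240 / 96500 = 0.04394 mol
Cathode: Ni²⁺ + 2e⁻ → Ni → n(Ni) = 0.04394/2 = 0.02197 mol → 1.29 g
Anode: 2H₂O → O₂ + 4H⁺ + 4e⁻ → n(O₂) = 0.04394/4 = 0.01099 mol → 0.264 L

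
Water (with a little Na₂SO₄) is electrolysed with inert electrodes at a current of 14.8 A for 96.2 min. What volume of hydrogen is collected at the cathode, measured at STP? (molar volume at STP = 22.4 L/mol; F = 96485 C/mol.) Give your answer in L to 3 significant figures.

Charge passed = 14.8 × 5772 = 85430 C
n(e⁻) = Q/F = 85430/96485 = 0.8854 mol
2H⁺ + 2e⁻ → H₂, so n(H₂) = 0.8854 / 2 = 0.4427 mol
V = 0.4427 × 22.4 = 9.916 L

9.92 L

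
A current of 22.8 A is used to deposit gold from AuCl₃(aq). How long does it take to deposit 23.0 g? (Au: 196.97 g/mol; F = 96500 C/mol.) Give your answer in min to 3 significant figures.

n(Au) = 23.0 / 196.97 = 0.1168 mol
Au³⁺ + 3e⁻ → Au, so n(e⁻) = 3 × 0.1168 = 0.3504 mol
Q = 0.3504 × 96500 = 33810 C
t = Q / I = 33810 / 22.8 = 1483 s = 24.7 min

24.7 min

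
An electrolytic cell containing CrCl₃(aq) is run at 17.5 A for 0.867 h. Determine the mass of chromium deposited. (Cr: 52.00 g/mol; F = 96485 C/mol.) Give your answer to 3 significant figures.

Q = 17.5 A × 3121.2 s = 54620 C
n(e⁻) = 54620 / 96485 = 0.5661 mol
Cr³⁺ + 3e⁻ → Cr, so n(Cr) = 0.5661 / 3 = 0.1887 mol
m = 0.1887 × 52.00 = 9.81 g

9.81 g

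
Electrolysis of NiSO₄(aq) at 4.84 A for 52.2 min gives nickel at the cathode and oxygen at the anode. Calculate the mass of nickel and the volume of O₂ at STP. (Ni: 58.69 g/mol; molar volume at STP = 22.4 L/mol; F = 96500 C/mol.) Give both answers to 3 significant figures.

Q = 4.84 × 3132 = 15160 C; n(e⁻) = 15160 / 96500 = 0.1571 mol
Cathode: Ni²⁺ + 2e⁻ → Ni → n(Ni) = 0.1571/2 = 0.07855 mol → 4.61 g
Anode: 2H₂O → O₂ + 4H⁺ + 4e⁻ → n(O₂) = 0.1571/4 = 0.03928 mol → 0.880 L

4.61 g Ni; 0.880 L O₂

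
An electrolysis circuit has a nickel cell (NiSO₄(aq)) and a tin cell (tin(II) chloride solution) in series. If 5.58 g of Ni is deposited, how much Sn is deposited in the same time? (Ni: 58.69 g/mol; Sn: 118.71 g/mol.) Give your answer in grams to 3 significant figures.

11.3 g

n(Ni) = 5.58 / 58.69 = 0.09508 mol
Ni²⁺ + 2e⁻ → Ni, so n(e⁻) = 2 × 0.09508 = 0.1902 mol
The cells are in series, so the same charge (and hence the same n(e⁻) = 0.1902 mol) passes through both.
Sn²⁺ + 2e⁻ → Sn, so n(Sn) = 0.1902 / 2 = 0.09510 mol
m(Sn) = 0.09510 × 118.71 = 11.3 g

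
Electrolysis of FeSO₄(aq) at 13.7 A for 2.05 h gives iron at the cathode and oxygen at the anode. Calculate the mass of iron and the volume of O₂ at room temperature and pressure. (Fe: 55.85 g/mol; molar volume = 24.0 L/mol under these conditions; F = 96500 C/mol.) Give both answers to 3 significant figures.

29.3 g Fe; 6.29 L O₂

Q = 13.7 × 7380 = 1.011×10^5 C; n(e⁻) = 1.011×10^5 / 96500 = 1.048 mol
Cathode: Fe²⁺ + 2e⁻ → Fe → n(Fe) = 1.048/2 = 0.5240 mol → 29.3 g
Anode: 2H₂O → O₂ + 4H⁺ + 4e⁻ → n(O₂) = 1.048/4 = 0.2620 mol → 6.29 L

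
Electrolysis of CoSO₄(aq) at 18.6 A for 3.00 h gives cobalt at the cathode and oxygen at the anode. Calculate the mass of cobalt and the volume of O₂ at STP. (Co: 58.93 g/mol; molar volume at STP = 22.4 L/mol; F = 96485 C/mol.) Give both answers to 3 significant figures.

61.3 g Co; 11.7 L O₂

Q = 18.6 × 10800 = 2.009×10^5 C; n(e⁻) = 2.009×10^5 / 96485 = 2.082 mol
Cathode: Co²⁺ + 2e⁻ → Co → n(Co) = 2.082/2 = 1.041 mol → 61.3 g
Anode: 2H₂O → O₂ + 4H⁺ + 4e⁻ → n(O₂) = 2.082/4 = 0.5205 mol → 11.7 L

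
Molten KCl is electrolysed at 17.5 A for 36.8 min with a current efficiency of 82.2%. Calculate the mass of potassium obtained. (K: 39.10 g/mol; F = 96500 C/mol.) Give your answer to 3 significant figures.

12.9 g

Q = 17.5 × 2208 = 38640 C
n(e⁻) = 38640 / 96500 = 0.4004 mol
K⁺ + e⁻ → K, so theoretical m(K) = 0.4004 × 39.10 = 15.66 g
Actual mass = 82.2% × 15.66 = 12.9 g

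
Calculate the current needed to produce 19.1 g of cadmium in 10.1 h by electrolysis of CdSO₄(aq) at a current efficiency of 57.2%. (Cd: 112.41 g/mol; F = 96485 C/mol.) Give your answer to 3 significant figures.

1.58 A

n(Cd) = 19.1 / 112.41 = 0.1699 mol
Cd²⁺ + 2e⁻ → Cd, so n(e⁻) = 2 × 0.1699 = 0.3398 mol
Q = 0.3398 × 96485 / 0.572 = 57320 C
I = Q / t = 57320 / 36360 s = 1.58 A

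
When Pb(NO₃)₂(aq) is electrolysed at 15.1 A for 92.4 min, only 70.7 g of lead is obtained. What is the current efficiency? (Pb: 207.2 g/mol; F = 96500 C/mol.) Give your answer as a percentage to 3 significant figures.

Q = 15.1 × 5544 = 83710 C
n(e⁻) = 83710 / 96500 = 0.8675 mol
Pb²⁺ + 2e⁻ → Pb, so theoretical n(Pb) = 0.4338 mol → 89.88 g
Efficiency = 70.7 / 89.88 = 0.7866 = 78.7%

78.7%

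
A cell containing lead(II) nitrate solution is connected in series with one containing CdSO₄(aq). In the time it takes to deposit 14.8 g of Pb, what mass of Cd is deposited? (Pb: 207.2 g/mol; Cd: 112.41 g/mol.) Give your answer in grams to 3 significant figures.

n(Pb) = 14.8 / 207.2 = 0.07143 mol
Pb²⁺ + 2e⁻ → Pb, so n(e⁻) = 2 × 0.07143 = 0.1429 mol
Same current for the same time ⇒ same n(e⁻) = 0.1429 mol in both cells.
Cd²⁺ + 2e⁻ → Cd, so n(Cd) = 0.1429 / 2 = 0.07145 mol
m(Cd) = 0.07145 × 112.41 = 8.03 g

8.03 g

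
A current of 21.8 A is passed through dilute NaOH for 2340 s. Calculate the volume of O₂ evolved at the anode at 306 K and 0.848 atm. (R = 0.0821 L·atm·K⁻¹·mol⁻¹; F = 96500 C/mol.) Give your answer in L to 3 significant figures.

3.92 L

Q = It = 21.8 × 2340 = 51010 C
Moles of electrons = 51010 / 96500 = 0.5286 mol
2H₂O → O₂ + 4H⁺ + 4e⁻, so n(O₂) = 0.5286 / 4 = 0.1322 mol
V = nRT/P = 0.1322 × 0.0821 × 306 / 0.848 = 3.917 L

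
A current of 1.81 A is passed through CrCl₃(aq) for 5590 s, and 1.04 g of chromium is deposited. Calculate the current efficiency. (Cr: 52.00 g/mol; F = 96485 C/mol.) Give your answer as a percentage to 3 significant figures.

Q = 1.81 × 5590 = 10120 C
n(e⁻) = 10120 / 96485 = 0.1049 mol
Cr³⁺ + 3e⁻ → Cr, so theoretical n(Cr) = 0.03497 mol → 1.818 g
Efficiency = 1.04 / 1.818 = 0.5721 = 57.2%

57.2%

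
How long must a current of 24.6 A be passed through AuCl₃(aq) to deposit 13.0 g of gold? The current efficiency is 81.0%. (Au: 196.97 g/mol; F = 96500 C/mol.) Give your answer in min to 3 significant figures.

16.0 min

n(Au) = 13.0 / 196.97 = 0.06600 mol
Au³⁺ + 3e⁻ → Au, so n(e⁻) = 3 × 0.06600 = 0.1980 mol
Q = 0.1980 × 96500 / 0.810 = 23590 C
t = Q / I = 23590 / 24.6 = 958.9 s = 16.0 min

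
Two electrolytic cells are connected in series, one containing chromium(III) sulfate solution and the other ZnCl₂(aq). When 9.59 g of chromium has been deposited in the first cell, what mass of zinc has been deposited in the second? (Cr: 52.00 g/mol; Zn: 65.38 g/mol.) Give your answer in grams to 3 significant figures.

18.1 g

n(Cr) = 9.59 / 52.00 = 0.1844 mol
Cr³⁺ + 3e⁻ → Cr, so n(e⁻) = 3 × 0.1844 = 0.5532 mol
Same current for the same time ⇒ same n(e⁻) = 0.5532 mol in both cells.
Zn²⁺ + 2e⁻ → Zn, so n(Zn) = 0.5532 / 2 = 0.2766 mol
m(Zn) = 0.2766 × 65.38 = 18.1 g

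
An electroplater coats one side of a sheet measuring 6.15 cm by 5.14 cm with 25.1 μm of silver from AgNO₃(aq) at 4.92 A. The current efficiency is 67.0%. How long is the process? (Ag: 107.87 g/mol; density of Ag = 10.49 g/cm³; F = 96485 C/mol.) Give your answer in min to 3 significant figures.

3.76 min

Plated area = 6.15 × 5.14 = 31.61 cm²
Volume = 31.61 × 25.1×10⁻⁴ cm = 0.07934 cm³
m(Ag) = 0.07934 × 10.49 = 0.8323 g
n(Ag) = 0.8323 / 107.87 = 0.007716 mol; n(e⁻) = 0.007716 mol
Q = 0.007716 × 96485 / 0.670 = 1111 C
t = 1111 / 4.92 = 225.8 s = 3.76 min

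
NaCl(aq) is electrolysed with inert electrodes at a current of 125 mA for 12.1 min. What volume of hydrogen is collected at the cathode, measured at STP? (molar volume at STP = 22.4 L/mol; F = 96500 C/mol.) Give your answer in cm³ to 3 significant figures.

10.5 cm³

Q = 0.125 A × 726 s = 90.75 C
Moles of electrons = 90.75 / 96500 = 9.404×10^-4 mol
2H⁺ + 2e⁻ → H₂, so n(H₂) = 9.404×10^-4 / 2 = 4.702×10^-4 mol
V = 4.702×10^-4 × 22.4 = 0.01053 L
= 10.5 cm³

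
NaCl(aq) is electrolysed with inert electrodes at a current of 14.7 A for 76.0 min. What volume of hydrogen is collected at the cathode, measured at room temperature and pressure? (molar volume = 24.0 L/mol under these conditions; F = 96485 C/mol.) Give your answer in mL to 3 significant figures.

8340 mL

Charge passed = 14.7 × 4560 = 67030 C
n(e⁻) = 67030 / 96485 = 0.6947 mol
2H⁺ + 2e⁻ → H₂, so n(H₂) = 0.6947 / 2 = 0.3474 mol
V = 0.3474 × 24.0 = 8.338 L
= 8340 mL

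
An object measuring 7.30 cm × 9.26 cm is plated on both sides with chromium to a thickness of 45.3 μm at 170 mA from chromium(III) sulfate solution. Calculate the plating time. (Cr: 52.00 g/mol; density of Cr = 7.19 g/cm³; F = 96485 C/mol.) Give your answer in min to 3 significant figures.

2400 min

Plated area = 2 × 7.30 × 9.26 = 135.2 cm²
Volume = 135.2 × 45.3×10⁻⁴ cm = 0.6125 cm³
m(Cr) = 0.6125 × 7.19 = 4.404 g
n(Cr) = 4.404 / 52.00 = 0.08469 mol; n(e⁻) = 3 × 0.08469 = 0.2541 mol
Q = 0.2541 × 96485 = 24520 C
t = 24520 / 0.170 = 1.442×10^5 s = 2400 min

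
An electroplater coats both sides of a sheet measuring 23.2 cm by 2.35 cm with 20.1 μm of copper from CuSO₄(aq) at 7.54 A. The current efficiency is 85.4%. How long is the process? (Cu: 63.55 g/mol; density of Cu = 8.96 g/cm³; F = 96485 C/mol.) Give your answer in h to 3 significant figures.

Plated area = 2 × 23.2 × 2.35 = 109.0 cm²
Volume = 109.0 × 20.1×10⁻⁴ cm = 0.2191 cm³
m(Cu) = 0.2191 × 8.96 = 1.963 g
n(Cu) = 1.963 / 63.55 = 0.03089 mol; n(e⁻) = 2 × 0.03089 = 0.06178 mol
Q = 0.06178 × 96485 / 0.854 = 6980 C
t = 6980 / 7.54 = 925.7 s = 0.257 h

0.257 h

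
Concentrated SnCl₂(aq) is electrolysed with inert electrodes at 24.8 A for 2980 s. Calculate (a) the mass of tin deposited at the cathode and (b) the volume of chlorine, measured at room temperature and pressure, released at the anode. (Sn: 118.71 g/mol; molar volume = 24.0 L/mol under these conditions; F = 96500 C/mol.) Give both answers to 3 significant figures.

45.5 g Sn; 9.19 L Cl₂

Q = 24.8 × 2980 = 73900 C; n(e⁻) = 73900 / 96500 = 0.7658 mol
Cathode: Sn²⁺ + 2e⁻ → Sn → n(Sn) = 0.7658/2 = 0.3829 mol → 45.5 g
Anode: 2Cl⁻ → Cl₂ + 2e⁻ → n(Cl₂) = 0.7658/2 = 0.3829 mol → 9.19 L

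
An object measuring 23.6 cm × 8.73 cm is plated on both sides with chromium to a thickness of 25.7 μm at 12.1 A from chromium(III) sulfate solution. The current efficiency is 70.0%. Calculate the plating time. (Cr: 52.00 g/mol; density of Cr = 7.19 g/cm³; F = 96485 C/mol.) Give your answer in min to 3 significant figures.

Plated area = 2 × 23.6 × 8.73 = 412.1 cm²
Volume = 412.1 × 25.7×10⁻⁴ cm = 1.059 cm³
m(Cr) = 1.059 × 7.19 = 7.614 g
n(Cr) = 7.614 / 52.00 = 0.1464 mol; n(e⁻) = 3 × 0.1464 = 0.4392 mol
Q = 0.4392 × 96485 / 0.700 = 60540 C
t = 60540 / 12.1 = 5003 s = 83.4 min

83.4 min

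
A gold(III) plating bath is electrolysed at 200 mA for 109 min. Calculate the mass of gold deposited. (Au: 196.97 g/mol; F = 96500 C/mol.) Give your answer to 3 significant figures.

Charge passed = 0.200 × 6540 = 1308 C
Moles of electrons = 1308 / 96500 = 0.01355 mol
Au³⁺ + 3e⁻ → Au, so n(Au) = 0.01355 / 3 = 0.004517 mol
m = 0.004517 × 196.97 = 0.890 g

0.890 g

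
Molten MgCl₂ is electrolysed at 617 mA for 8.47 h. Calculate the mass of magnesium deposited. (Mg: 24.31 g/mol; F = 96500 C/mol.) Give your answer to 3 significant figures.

Q = It = 0.617 × 30492 = 18810 C
Moles of electrons = 18810 / 96500 = 0.1949 mol
Mg²⁺ + 2e⁻ → Mg, so n(Mg) = 0.1949 / 2 = 0.09745 mol
m = 0.09745 × 24.31 = 2.37 g

2.37 g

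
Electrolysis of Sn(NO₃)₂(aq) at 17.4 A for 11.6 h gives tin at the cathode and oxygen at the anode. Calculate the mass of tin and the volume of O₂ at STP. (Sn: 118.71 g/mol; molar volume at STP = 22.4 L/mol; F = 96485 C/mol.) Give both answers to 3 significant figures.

447 g Sn; 42.2 L O₂

Q = 17.4 × 41760 = 7.266×10^5 C; n(e⁻) = 7.266×10^5 / 96485 = 7.531 mol
Cathode: Sn²⁺ + 2e⁻ → Sn → n(Sn) = 7.531/2 = 3.766 mol → 447 g
Anode: 2H₂O → O₂ + 4H⁺ + 4e⁻ → n(O₂) = 7.531/4 = 1.883 mol → 42.2 L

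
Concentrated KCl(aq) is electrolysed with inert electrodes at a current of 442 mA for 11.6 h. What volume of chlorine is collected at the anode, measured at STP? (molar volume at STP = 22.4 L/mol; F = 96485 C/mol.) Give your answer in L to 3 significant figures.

2.14 L

Charge passed = 0.442 × 41760 = 18460 C
n(e⁻) = Q/F = 18460/96485 = 0.1913 mol
2Cl⁻ → Cl₂ + 2e⁻, so n(Cl₂) = 0.1913 / 2 = 0.09565 mol
V = 0.09565 × 22.4 = 2.143 L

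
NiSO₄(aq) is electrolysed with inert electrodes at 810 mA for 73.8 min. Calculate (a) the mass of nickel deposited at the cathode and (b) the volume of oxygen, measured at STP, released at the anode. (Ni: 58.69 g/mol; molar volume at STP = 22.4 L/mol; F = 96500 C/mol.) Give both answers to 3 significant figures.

1.09 g Ni; 0.208 L O₂

Q = 0.810 × 4428 = 3587 C; n(e⁻) = 3587 / 96500 = 0.03717 mol
Cathode: Ni²⁺ + 2e⁻ → Ni → n(Ni) = 0.03717/2 = 0.01859 mol → 1.09 g
Anode: 2H₂O → O₂ + 4H⁺ + 4e⁻ → n(O₂) = 0.03717/4 = 0.009293 mol → 0.208 L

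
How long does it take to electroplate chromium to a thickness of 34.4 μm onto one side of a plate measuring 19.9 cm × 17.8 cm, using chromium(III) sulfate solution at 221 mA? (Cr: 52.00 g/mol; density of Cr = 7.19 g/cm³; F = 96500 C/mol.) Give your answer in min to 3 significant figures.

3680 min

Plated area = 19.9 × 17.8 = 354.2 cm²
Volume = 354.2 × 34.4×10⁻⁴ cm = 1.218 cm³
m(Cr) = 1.218 × 7.19 = 8.757 g
n(Cr) = 8.757 / 52.00 = 0.1684 mol; n(e⁻) = 3 × 0.1684 = 0.5052 mol
Q = 0.5052 × 96500 = 48750 C
t = 48750 / 0.221 = 2.206×10^5 s = 3680 min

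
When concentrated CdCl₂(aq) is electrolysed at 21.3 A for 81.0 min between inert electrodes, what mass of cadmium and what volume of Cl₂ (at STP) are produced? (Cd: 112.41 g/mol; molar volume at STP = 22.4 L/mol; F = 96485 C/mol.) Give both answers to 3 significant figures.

60.3 g Cd; 12.0 L Cl₂

Q = 21.3 × 4860 = 1.035×10^5 C; n(e⁻) = 1.035×10^5 / 96485 = 1.073 mol
Cathode: Cd²⁺ + 2e⁻ → Cd → n(Cd) = 1.073/2 = 0.5365 mol → 60.3 g
Anode: 2Cl⁻ → Cl₂ + 2e⁻ → n(Cl₂) = 1.073/2 = 0.5365 mol → 12.0 L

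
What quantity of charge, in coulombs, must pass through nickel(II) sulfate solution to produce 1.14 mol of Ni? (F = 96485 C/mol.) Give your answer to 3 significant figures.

2.20×10^5 C

Ni²⁺ + 2e⁻ → Ni, so n(e⁻) = 2 × 1.14 = 2.280 mol
Q = 2.280 × 96485 = 2.200×10^5 C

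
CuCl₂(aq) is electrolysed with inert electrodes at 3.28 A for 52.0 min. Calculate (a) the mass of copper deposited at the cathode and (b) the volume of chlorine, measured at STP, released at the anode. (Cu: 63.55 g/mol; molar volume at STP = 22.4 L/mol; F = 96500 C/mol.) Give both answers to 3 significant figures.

3.37 g Cu; 1.19 L Cl₂

Q = 3.28 × 3120 = 10230 C; n(e⁻) = 10230 / 96500 = 0.1060 mol
Cathode: Cu²⁺ + 2e⁻ → Cu → n(Cu) = 0.1060/2 = 0.05300 mol → 3.37 g
Anode: 2Cl⁻ → Cl₂ + 2e⁻ → n(Cl₂) = 0.1060/2 = 0.05300 mol → 1.19 L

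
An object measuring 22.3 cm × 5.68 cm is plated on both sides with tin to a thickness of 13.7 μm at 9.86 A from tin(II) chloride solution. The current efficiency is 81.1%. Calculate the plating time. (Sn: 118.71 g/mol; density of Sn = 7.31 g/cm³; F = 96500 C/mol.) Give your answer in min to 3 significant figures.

Plated area = 2 × 22.3 × 5.68 = 253.3 cm²
Volume = 253.3 × 13.7×10⁻⁴ cm = 0.3470 cm³
m(Sn) = 0.3470 × 7.31 = 2.537 g
n(Sn) = 2.537 / 118.71 = 0.02137 mol; n(e⁻) = 2 × 0.02137 = 0.04274 mol
Q = 0.04274 × 96500 / 0.811 = 5086 C
t = 5086 / 9.86 = 515.8 s = 8.60 min

8.60 min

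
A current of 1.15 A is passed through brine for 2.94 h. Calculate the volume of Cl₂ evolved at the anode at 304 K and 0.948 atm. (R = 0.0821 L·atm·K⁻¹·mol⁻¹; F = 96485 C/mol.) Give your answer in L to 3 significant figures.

Q = 1.15 A × 10584 s = 12170 C
n(e⁻) = Q/F = 12170/96485 = 0.1261 mol
2Cl⁻ → Cl₂ + 2e⁻, so n(Cl₂) = 0.1261 / 2 = 0.06305 mol
V = nRT/P = 0.06305 × 0.0821 × 304 / 0.948 = 1.660 L

1.66 L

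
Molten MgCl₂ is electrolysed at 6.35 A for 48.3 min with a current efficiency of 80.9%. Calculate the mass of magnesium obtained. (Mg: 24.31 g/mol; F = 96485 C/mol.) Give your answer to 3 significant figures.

Q = 6.35 × 2898 = 18400 C
n(e⁻) = 18400 / 96485 = 0.1907 mol
Mg²⁺ + 2e⁻ → Mg, so theoretical m(Mg) = 0.09535 × 24.31 = 2.318 g
Actual mass = 80.9% × 2.318 = 1.88 g

1.88 g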